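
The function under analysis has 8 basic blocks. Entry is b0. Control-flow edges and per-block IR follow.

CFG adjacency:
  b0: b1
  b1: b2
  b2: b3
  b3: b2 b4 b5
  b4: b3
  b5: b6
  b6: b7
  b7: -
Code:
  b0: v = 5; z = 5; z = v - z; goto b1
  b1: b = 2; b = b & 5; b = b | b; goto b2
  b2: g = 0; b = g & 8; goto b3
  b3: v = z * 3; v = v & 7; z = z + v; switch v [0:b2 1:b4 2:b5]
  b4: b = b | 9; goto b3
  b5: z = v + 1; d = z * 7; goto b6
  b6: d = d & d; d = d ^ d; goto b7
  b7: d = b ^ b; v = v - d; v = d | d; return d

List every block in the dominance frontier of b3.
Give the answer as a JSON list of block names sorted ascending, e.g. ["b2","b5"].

Answer: ["b2", "b3"]

Analysis:
idom tree: b1←b0 b2←b1 b3←b2 b4←b3 b5←b3 b6←b5 b7←b6
Dom∩ at merges:
  b2: preds {b1,b3}: {b0,b1} ∩ {b0,b1,b2,b3} = {b0,b1}; idom=b1
  b3: preds {b2,b4}: {b0,b1,b2} ∩ {b0,b1,b2,b3,b4} = {b0,b1,b2}; idom=b2

DF derivation:
  join b2 pred b1: · stop@b1
  join b2 pred b3: b3→b2 stop@b1
  join b3 pred b2: · stop@b2
  join b3 pred b4: b4→b3 stop@b2
  DF(b0)=∅
  DF(b1)=∅
  DF(b2)={b2}
  DF(b3)={b2,b3}
  DF(b4)={b3}
  DF(b5)=∅
  DF(b6)=∅
  DF(b7)=∅

DF(b3) = ["b2", "b3"]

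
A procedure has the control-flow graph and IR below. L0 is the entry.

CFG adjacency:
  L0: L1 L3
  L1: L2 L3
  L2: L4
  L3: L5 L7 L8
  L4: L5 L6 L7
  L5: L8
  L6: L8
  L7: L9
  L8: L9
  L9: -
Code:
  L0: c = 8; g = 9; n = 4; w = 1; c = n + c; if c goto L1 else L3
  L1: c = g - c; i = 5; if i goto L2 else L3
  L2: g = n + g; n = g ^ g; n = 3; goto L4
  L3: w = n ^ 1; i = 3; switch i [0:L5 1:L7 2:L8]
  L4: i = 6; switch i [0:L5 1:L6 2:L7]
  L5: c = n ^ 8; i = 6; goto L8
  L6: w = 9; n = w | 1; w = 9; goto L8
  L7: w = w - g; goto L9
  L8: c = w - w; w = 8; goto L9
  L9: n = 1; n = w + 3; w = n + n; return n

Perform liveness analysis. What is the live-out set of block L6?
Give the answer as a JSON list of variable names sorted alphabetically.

Block summaries:
  L0: {c,g,n,w} / ∅
  L1: {c,i} / {c,g}
  L2: {g,n} / {g,n}
  L3: {i,w} / {n}
  L4: {i} / ∅
  L5: {c,i} / {n}
  L6: {n,w} / ∅
  L7: {w} / {g,w}
  L8: {c,w} / {w}
  L9: {n,w} / {w}

Live sets:
  live L0: ∅→{c,g,n,w}
  live L1: {c,g,n,w}→{g,n,w}
  live L2: {g,n,w}→{g,n,w}
  live L3: {g,n}→{g,n,w}
  live L4: {g,n,w}→{g,n,w}
  live L5: {n,w}→{w}
  live L6: ∅→{w}
  live L7: {g,w}→{w}
  live L8: {w}→{w}
  live L9: {w}→∅

live-out(L6) = ["w"]

Answer: ["w"]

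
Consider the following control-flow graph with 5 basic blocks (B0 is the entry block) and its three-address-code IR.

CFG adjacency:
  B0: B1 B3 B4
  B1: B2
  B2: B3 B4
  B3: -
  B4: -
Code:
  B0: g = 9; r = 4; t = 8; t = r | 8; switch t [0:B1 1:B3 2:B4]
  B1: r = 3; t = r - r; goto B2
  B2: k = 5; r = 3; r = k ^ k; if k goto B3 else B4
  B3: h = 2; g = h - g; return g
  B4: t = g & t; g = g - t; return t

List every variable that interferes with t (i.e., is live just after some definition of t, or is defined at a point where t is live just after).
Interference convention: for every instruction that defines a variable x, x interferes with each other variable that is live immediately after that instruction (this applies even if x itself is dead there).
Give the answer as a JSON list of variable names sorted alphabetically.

Per-block:
  B0: def={g,r,t} ue=∅
  B1: def={r,t} ue=∅
  B2: def={k,r} ue=∅
  B3: def={g,h} ue={g}
  B4: def={g,t} ue={g,t}

Liveness:
  B0 li=∅ lo={g,t}
  B1 li={g} lo={g,t}
  B2 li={g,t} lo={g,t}
  B3 li={g} lo=∅
  B4 li={g,t} lo=∅

Interference:
  g — {h,k,r,t}
  h — {g}
  k — {g,r,t}
  r — {g,k,t}
  t — {g,k,r}

N(t) = ["g", "k", "r"]

Answer: ["g", "k", "r"]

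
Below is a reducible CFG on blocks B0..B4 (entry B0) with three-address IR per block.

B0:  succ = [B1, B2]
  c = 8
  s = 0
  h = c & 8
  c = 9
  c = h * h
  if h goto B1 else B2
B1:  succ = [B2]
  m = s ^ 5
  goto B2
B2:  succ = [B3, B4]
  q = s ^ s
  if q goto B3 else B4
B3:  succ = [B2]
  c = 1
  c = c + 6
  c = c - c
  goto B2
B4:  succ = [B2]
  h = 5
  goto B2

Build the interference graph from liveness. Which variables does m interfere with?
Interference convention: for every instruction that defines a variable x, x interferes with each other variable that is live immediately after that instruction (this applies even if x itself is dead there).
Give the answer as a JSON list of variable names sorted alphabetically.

Answer: ["s"]

Working:
Block summaries:
  B0: {c,h,s} / ∅
  B1: {m} / {s}
  B2: {q} / {s}
  B3: {c} / ∅
  B4: {h} / ∅

Liveness:
  live B0: ∅→{s}
  live B1: {s}→{s}
  live B2: {s}→{s}
  live B3: {s}→{s}
  live B4: {s}→{s}

Interfere edges:
  c: {h,s}
  h: {c,s}
  m: {s}
  q: {s}
  s: {c,h,m,q}

N(m) = ["s"]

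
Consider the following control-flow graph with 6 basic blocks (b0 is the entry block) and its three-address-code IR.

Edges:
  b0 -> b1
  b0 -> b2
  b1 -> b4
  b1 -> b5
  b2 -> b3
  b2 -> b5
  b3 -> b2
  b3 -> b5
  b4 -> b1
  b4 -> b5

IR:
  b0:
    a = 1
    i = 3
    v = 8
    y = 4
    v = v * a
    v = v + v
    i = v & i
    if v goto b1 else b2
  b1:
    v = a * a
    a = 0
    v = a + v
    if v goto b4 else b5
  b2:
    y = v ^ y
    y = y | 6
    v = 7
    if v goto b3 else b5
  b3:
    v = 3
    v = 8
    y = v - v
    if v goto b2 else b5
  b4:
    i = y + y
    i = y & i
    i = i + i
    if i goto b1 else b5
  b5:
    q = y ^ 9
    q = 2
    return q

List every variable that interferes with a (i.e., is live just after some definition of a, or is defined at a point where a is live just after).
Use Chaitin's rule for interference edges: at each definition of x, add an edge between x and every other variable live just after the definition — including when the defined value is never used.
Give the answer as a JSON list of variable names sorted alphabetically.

Answer: ["i", "v", "y"]

Analysis:
def/use:
  b0: {a,i,v,y} / ∅
  b1: {a,v} / {a}
  b2: {v,y} / {v,y}
  b3: {v,y} / ∅
  b4: {i} / {y}
  b5: {q} / {y}

Liveness:
  b0: in=∅ out={a,v,y}
  b1: in={a,y} out={a,y}
  b2: in={v,y} out={y}
  b3: in=∅ out={v,y}
  b4: in={a,y} out={a,y}
  b5: in={y} out=∅

Conflict graph:
  a: {i,v,y}
  i: {a,v,y}
  q: ∅
  v: {a,i,y}
  y: {a,i,v}

N(a) = ["i", "v", "y"]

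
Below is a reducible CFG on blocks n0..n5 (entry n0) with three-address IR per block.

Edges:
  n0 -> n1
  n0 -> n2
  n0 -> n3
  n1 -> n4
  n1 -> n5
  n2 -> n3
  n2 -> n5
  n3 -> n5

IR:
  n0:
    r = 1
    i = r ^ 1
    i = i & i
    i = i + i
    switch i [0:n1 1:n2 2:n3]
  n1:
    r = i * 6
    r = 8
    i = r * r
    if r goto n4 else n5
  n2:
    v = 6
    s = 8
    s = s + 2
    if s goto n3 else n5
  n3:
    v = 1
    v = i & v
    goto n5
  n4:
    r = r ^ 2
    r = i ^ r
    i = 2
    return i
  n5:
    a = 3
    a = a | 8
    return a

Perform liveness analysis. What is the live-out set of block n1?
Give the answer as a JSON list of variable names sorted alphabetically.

Answer: ["i", "r"]

Analysis:
Block summaries:
  n0 def {i,r} use ∅
  n1 def {i,r} use {i}
  n2 def {s,v} use ∅
  n3 def {v} use {i}
  n4 def {i,r} use {i,r}
  n5 def {a} use ∅

Live sets:
  live n0: ∅→{i}
  live n1: {i}→{i,r}
  live n2: {i}→{i}
  live n3: {i}→∅
  live n4: {i,r}→∅
  live n5: ∅→∅

live-out(n1) = ["i", "r"]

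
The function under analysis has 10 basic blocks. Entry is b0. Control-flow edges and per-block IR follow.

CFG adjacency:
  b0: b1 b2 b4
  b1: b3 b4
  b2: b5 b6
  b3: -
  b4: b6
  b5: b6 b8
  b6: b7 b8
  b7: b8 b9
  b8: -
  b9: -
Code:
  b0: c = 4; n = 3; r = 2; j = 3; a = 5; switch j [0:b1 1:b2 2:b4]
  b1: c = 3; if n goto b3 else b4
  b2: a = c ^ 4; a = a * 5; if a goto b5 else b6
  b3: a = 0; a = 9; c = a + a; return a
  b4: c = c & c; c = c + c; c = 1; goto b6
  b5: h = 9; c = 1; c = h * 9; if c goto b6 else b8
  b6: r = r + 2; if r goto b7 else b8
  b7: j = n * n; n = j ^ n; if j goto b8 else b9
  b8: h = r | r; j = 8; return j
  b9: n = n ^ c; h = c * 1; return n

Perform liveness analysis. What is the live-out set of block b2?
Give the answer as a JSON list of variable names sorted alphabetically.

def/use:
  b0: def={a,c,j,n,r} ue=∅
  b1: def={c} ue={n}
  b2: def={a} ue={c}
  b3: def={a,c} ue=∅
  b4: def={c} ue={c}
  b5: def={c,h} ue=∅
  b6: def={r} ue={r}
  b7: def={j,n} ue={n}
  b8: def={h,j} ue={r}
  b9: def={h,n} ue={c,n}

Liveness:
  live b0: ∅→{c,n,r}
  live b1: {n,r}→{c,n,r}
  live b2: {c,n,r}→{c,n,r}
  live b3: ∅→∅
  live b4: {c,n,r}→{c,n,r}
  live b5: {n,r}→{c,n,r}
  live b6: {c,n,r}→{c,n,r}
  live b7: {c,n,r}→{c,n,r}
  live b8: {r}→∅
  live b9: {c,n}→∅

live-out(b2) = ["c", "n", "r"]

Answer: ["c", "n", "r"]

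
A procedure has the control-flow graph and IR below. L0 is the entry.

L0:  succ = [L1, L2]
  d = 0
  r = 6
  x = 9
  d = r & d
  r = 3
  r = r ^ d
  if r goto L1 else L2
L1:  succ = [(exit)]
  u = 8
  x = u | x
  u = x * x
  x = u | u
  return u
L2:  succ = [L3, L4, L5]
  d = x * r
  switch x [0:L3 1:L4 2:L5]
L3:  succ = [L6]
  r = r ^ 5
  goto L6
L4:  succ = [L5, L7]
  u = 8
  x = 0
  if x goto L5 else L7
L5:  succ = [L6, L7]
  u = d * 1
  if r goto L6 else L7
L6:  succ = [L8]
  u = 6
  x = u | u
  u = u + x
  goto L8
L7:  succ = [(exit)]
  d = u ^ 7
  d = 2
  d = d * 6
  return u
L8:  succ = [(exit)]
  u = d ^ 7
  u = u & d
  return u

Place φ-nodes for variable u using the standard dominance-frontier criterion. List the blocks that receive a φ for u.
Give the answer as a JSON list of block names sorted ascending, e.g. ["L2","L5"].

Answer: ["L5", "L6", "L7"]

Derivation:
idom tree: L1←L0 L2←L0 L3←L2 L4←L2 L5←L2 L6←L2 L7←L2 L8←L6
Dom∩ at merges:
  L5: preds {L2,L4}: {L0,L2} ∩ {L0,L2,L4} = {L0,L2}; idom=L2
  L6: preds {L3,L5}: {L0,L2,L3} ∩ {L0,L2,L5} = {L0,L2}; idom=L2
  L7: preds {L4,L5}: {L0,L2,L4} ∩ {L0,L2,L5} = {L0,L2}; idom=L2

Frontier:
  L5←L2: walk · to L2
  L5←L4: walk L4 to L2
  L6←L3: walk L3 to L2
  L6←L5: walk L5 to L2
  L7←L4: walk L4 to L2
  L7←L5: walk L5 to L2
  L0 → ∅
  L1 → ∅
  L2 → ∅
  L3 → {L6}
  L4 → {L5,L7}
  L5 → {L6,L7}
  L6 → ∅
  L7 → ∅
  L8 → ∅

φ for u: defs {L1,L4,L5,L6,L8}
  DF⁺ = {L5,L6,L7}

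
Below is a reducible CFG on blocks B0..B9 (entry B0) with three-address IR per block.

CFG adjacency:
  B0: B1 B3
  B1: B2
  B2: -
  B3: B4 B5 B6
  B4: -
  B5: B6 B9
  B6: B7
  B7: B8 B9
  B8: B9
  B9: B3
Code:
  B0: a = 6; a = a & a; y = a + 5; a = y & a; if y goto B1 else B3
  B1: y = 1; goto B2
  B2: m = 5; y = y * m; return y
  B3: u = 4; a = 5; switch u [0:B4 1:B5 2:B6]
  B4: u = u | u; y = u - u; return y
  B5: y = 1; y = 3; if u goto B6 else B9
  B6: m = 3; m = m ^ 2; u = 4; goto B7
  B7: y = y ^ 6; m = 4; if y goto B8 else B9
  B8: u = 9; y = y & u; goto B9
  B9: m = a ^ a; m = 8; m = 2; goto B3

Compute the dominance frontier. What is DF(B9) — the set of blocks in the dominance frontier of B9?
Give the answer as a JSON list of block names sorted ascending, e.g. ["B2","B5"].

idom tree: B1←B0 B2←B1 B3←B0 B4←B3 B5←B3 B6←B3 B7←B6 B8←B7 B9←B3
Join-block Dom:
  B3: preds {B0,B9}: {B0} ∩ {B0,B3,B9} = {B0}; idom=B0
  B6: preds {B3,B5}: {B0,B3} ∩ {B0,B3,B5} = {B0,B3}; idom=B3
  B9: preds {B5,B7,B8}: {B0,B3,B5} ∩ {B0,B3,B6,B7} ∩ {B0,B3,B6,B7,B8} = {B0,B3}; idom=B3

DF walk-up:
  B3←B0: walk · to B0
  B3←B9: walk B9→B3 to B0
  B6←B3: walk · to B3
  B6←B5: walk B5 to B3
  B9←B5: walk B5 to B3
  B9←B7: walk B7→B6 to B3
  B9←B8: walk B8→B7→B6 to B3
  DF(B0)=∅
  DF(B1)=∅
  DF(B2)=∅
  DF(B3)={B3}
  DF(B4)=∅
  DF(B5)={B6,B9}
  DF(B6)={B9}
  DF(B7)={B9}
  DF(B8)={B9}
  DF(B9)={B3}

DF(B9) = ["B3"]

Answer: ["B3"]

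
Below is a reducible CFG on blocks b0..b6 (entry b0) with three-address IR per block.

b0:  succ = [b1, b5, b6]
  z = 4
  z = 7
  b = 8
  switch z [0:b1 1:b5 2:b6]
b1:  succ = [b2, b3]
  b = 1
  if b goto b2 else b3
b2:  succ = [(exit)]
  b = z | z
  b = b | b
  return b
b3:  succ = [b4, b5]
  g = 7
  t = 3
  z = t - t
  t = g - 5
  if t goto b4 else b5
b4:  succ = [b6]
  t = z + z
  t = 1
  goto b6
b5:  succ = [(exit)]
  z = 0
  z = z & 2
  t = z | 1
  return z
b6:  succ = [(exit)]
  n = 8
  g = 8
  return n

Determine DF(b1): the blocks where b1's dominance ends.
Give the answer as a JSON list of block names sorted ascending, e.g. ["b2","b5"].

idom tree: b1←b0 b2←b1 b3←b1 b4←b3 b5←b0 b6←b0
Dom at joins:
  b5: preds {b0,b3}: {b0} ∩ {b0,b1,b3} = {b0}; idom=b0
  b6: preds {b0,b4}: {b0} ∩ {b0,b1,b3,b4} = {b0}; idom=b0

DF walk-up:
  join b5 pred b0: · stop@b0
  join b5 pred b3: b3→b1 stop@b0
  join b6 pred b0: · stop@b0
  join b6 pred b4: b4→b3→b1 stop@b0
  DF(b0)=∅
  DF(b1)={b5,b6}
  DF(b2)=∅
  DF(b3)={b5,b6}
  DF(b4)={b6}
  DF(b5)=∅
  DF(b6)=∅

DF(b1) = ["b5", "b6"]

Answer: ["b5", "b6"]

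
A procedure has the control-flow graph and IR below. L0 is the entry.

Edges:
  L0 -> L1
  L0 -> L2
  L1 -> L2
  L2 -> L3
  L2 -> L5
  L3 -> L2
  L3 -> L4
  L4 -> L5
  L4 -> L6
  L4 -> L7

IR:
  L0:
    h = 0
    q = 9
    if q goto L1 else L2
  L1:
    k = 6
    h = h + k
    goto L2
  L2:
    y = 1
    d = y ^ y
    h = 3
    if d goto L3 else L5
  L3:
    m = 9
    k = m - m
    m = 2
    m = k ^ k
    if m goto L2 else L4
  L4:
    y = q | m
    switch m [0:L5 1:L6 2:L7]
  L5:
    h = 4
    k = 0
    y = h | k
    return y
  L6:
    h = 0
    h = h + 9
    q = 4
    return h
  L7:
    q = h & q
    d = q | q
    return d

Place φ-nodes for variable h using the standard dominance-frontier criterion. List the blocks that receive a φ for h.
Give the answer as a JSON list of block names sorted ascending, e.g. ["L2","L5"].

Answer: ["L2"]

Derivation:
idom tree: L1←L0 L2←L0 L3←L2 L4←L3 L5←L2 L6←L4 L7←L4
Join-block Dom:
  L2: preds {L0,L1,L3}: {L0} ∩ {L0,L1} ∩ {L0,L2,L3} = {L0}; idom=L0
  L5: preds {L2,L4}: {L0,L2} ∩ {L0,L2,L3,L4} = {L0,L2}; idom=L2

DF derivation:
  L2←L0: walk · to L0
  L2←L1: walk L1 to L0
  L2←L3: walk L3→L2 to L0
  L5←L2: walk · to L2
  L5←L4: walk L4→L3 to L2
  L0 → ∅
  L1 → {L2}
  L2 → {L2}
  L3 → {L2,L5}
  L4 → {L5}
  L5 → ∅
  L6 → ∅
  L7 → ∅

φ for h: defs {L0,L1,L2,L5,L6}
  DF⁺ = {L2}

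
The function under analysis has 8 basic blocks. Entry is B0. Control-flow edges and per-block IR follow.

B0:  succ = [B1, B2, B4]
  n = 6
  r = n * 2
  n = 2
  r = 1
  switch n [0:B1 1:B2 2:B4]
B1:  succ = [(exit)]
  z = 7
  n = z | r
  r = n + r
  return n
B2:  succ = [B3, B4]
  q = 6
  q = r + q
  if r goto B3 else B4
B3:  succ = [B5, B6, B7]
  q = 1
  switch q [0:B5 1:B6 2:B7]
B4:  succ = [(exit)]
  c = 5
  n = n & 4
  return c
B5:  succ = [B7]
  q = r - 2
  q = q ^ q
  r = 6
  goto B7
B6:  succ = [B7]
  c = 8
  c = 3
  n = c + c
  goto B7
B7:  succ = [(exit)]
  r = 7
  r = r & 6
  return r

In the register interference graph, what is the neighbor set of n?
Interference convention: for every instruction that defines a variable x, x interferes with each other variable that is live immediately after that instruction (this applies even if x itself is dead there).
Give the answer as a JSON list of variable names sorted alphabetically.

Per-block:
  B0: {n,r} / ∅
  B1: {n,r,z} / {r}
  B2: {q} / {r}
  B3: {q} / ∅
  B4: {c,n} / {n}
  B5: {q,r} / {r}
  B6: {c,n} / ∅
  B7: {r} / ∅

Live sets:
  live B0: ∅→{n,r}
  live B1: {r}→∅
  live B2: {n,r}→{n,r}
  live B3: {r}→{r}
  live B4: {n}→∅
  live B5: {r}→∅
  live B6: ∅→∅
  live B7: ∅→∅

Interference:
  c — {n}
  n — {c,q,r}
  q — {n,r}
  r — {n,q,z}
  z — {r}

N(n) = ["c", "q", "r"]

Answer: ["c", "q", "r"]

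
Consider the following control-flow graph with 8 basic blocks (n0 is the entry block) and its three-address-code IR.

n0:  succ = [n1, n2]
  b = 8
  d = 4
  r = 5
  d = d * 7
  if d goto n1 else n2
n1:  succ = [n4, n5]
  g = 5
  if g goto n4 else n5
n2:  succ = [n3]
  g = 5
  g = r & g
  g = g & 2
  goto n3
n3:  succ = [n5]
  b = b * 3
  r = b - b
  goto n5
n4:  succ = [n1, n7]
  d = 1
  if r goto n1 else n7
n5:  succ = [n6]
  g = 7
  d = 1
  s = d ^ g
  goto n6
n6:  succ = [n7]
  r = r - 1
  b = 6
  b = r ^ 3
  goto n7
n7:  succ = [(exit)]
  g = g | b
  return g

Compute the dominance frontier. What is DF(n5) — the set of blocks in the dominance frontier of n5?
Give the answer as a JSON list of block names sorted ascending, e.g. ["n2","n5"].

idom tree: n1←n0 n2←n0 n3←n2 n4←n1 n5←n0 n6←n5 n7←n0
Dom∩ at merges:
  n1: preds {n0,n4}: {n0} ∩ {n0,n1,n4} = {n0}; idom=n0
  n5: preds {n1,n3}: {n0,n1} ∩ {n0,n2,n3} = {n0}; idom=n0
  n7: preds {n4,n6}: {n0,n1,n4} ∩ {n0,n5,n6} = {n0}; idom=n0

Frontier:
  n1←n0: walk · to n0
  n1←n4: walk n4→n1 to n0
  n5←n1: walk n1 to n0
  n5←n3: walk n3→n2 to n0
  n7←n4: walk n4→n1 to n0
  n7←n6: walk n6→n5 to n0
  DF(n0)=∅
  DF(n1)={n1,n5,n7}
  DF(n2)={n5}
  DF(n3)={n5}
  DF(n4)={n1,n7}
  DF(n5)={n7}
  DF(n6)={n7}
  DF(n7)=∅

DF(n5) = ["n7"]

Answer: ["n7"]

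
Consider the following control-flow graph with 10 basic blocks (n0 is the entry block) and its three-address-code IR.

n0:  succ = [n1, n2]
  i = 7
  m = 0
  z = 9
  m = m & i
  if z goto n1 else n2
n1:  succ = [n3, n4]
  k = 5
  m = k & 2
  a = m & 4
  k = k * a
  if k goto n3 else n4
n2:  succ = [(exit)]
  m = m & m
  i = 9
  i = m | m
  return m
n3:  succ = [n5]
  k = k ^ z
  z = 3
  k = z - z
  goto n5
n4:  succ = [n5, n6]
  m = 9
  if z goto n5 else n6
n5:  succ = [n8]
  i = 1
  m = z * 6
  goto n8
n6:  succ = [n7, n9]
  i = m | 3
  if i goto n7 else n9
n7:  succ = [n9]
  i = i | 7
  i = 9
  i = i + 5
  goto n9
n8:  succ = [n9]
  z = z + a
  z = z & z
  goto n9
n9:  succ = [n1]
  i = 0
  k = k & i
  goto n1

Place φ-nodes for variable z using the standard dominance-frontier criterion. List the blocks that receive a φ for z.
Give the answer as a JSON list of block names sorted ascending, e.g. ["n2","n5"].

Answer: ["n1", "n5", "n9"]

Working:
idom tree: n1←n0 n2←n0 n3←n1 n4←n1 n5←n1 n6←n4 n7←n6 n8←n5 n9←n1
Dom∩ at merges:
  n1: preds {n0,n9}: {n0} ∩ {n0,n1,n9} = {n0}; idom=n0
  n5: preds {n3,n4}: {n0,n1,n3} ∩ {n0,n1,n4} = {n0,n1}; idom=n1
  n9: preds {n6,n7,n8}: {n0,n1,n4,n6} ∩ {n0,n1,n4,n6,n7} ∩ {n0,n1,n5,n8} = {n0,n1}; idom=n1

Frontier:
  join n1 pred n0: · stop@n0
  join n1 pred n9: n9→n1 stop@n0
  join n5 pred n3: n3 stop@n1
  join n5 pred n4: n4 stop@n1
  join n9 pred n6: n6→n4 stop@n1
  join n9 pred n7: n7→n6→n4 stop@n1
  join n9 pred n8: n8→n5 stop@n1
  DF(n0)=∅
  DF(n1)={n1}
  DF(n2)=∅
  DF(n3)={n5}
  DF(n4)={n5,n9}
  DF(n5)={n9}
  DF(n6)={n9}
  DF(n7)={n9}
  DF(n8)={n9}
  DF(n9)={n1}

φ for z: defs {n0,n3,n8}
  DF⁺ = {n1,n5,n9}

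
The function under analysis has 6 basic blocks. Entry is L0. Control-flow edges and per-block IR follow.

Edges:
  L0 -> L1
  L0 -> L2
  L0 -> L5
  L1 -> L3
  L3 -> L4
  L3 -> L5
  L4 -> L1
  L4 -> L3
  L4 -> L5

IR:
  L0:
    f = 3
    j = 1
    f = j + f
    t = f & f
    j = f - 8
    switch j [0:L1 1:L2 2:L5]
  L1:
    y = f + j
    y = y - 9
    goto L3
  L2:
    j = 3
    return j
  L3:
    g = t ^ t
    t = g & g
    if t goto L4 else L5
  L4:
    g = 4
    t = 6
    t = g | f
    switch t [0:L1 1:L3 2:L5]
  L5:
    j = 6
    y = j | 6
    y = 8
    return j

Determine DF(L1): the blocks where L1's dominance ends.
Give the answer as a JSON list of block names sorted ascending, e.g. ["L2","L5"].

Answer: ["L1", "L5"]

Derivation:
idom tree: L1←L0 L2←L0 L3←L1 L4←L3 L5←L0
Dom at joins:
  L1: preds {L0,L4}: {L0} ∩ {L0,L1,L3,L4} = {L0}; idom=L0
  L3: preds {L1,L4}: {L0,L1} ∩ {L0,L1,L3,L4} = {L0,L1}; idom=L1
  L5: preds {L0,L3,L4}: {L0} ∩ {L0,L1,L3} ∩ {L0,L1,L3,L4} = {L0}; idom=L0

DF walk-up:
  L1←L0: walk · to L0
  L1←L4: walk L4→L3→L1 to L0
  L3←L1: walk · to L1
  L3←L4: walk L4→L3 to L1
  L5←L0: walk · to L0
  L5←L3: walk L3→L1 to L0
  L5←L4: walk L4→L3→L1 to L0
  L0: DF=∅
  L1: DF={L1,L5}
  L2: DF=∅
  L3: DF={L1,L3,L5}
  L4: DF={L1,L3,L5}
  L5: DF=∅

DF(L1) = ["L1", "L5"]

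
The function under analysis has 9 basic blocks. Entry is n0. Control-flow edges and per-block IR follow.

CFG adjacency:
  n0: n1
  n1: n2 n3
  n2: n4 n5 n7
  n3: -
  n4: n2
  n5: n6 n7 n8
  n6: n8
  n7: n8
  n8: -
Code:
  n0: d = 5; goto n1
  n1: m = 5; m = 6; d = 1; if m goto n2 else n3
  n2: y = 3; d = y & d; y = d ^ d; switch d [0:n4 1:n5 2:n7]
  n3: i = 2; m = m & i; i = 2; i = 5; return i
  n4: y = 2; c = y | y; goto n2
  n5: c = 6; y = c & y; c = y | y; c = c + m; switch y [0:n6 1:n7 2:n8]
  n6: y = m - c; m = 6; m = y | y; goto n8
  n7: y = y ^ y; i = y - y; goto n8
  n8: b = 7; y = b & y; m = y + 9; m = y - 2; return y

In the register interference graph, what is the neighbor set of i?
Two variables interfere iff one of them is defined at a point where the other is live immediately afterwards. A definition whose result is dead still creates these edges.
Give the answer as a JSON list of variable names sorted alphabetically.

Answer: ["m", "y"]

Working:
def/use:
  n0: {d} / ∅
  n1: {d,m} / ∅
  n2: {d,y} / {d}
  n3: {i,m} / {m}
  n4: {c,y} / ∅
  n5: {c,y} / {m,y}
  n6: {m,y} / {c,m}
  n7: {i,y} / {y}
  n8: {b,m,y} / {y}

Backward fixpoint:
  live n0: ∅→∅
  live n1: ∅→{d,m}
  live n2: {d,m}→{d,m,y}
  live n3: {m}→∅
  live n4: {d,m}→{d,m}
  live n5: {m,y}→{c,m,y}
  live n6: {c,m}→{y}
  live n7: {y}→{y}
  live n8: {y}→∅

Conflict graph:
  b↔{y}
  c↔{d,m,y}
  d↔{c,m,y}
  i↔{m,y}
  m↔{c,d,i,y}
  y↔{b,c,d,i,m}

N(i) = ["m", "y"]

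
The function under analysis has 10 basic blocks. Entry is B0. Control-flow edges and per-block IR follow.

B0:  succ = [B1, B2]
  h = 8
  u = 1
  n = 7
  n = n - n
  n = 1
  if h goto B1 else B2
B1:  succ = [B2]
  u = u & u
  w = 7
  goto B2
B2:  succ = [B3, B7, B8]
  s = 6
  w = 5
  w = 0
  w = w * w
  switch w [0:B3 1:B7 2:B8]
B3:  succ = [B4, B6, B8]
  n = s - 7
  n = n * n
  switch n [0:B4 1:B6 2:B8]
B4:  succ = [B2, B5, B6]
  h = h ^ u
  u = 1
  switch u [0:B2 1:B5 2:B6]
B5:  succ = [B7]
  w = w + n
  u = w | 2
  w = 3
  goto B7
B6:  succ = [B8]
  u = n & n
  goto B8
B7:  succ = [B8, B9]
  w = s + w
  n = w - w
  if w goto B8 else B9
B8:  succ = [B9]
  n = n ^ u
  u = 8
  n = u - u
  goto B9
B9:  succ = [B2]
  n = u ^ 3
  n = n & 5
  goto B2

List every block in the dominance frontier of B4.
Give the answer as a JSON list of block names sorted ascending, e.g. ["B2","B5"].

Answer: ["B2", "B6", "B7"]

Working:
idom tree: B1←B0 B2←B0 B3←B2 B4←B3 B5←B4 B6←B3 B7←B2 B8←B2 B9←B2
Dom∩ at merges:
  B2: preds {B0,B1,B4,B9}: {B0} ∩ {B0,B1} ∩ {B0,B2,B3,B4} ∩ {B0,B2,B9} = {B0}; idom=B0
  B6: preds {B3,B4}: {B0,B2,B3} ∩ {B0,B2,B3,B4} = {B0,B2,B3}; idom=B3
  B7: preds {B2,B5}: {B0,B2} ∩ {B0,B2,B3,B4,B5} = {B0,B2}; idom=B2
  B8: preds {B2,B3,B6,B7}: {B0,B2} ∩ {B0,B2,B3} ∩ {B0,B2,B3,B6} ∩ {B0,B2,B7} = {B0,B2}; idom=B2
  B9: preds {B7,B8}: {B0,B2,B7} ∩ {B0,B2,B8} = {B0,B2}; idom=B2

Frontier:
  join B2 pred B0: · stop@B0
  join B2 pred B1: B1 stop@B0
  join B2 pred B4: B4→B3→B2 stop@B0
  join B2 pred B9: B9→B2 stop@B0
  join B6 pred B3: · stop@B3
  join B6 pred B4: B4 stop@B3
  join B7 pred B2: · stop@B2
  join B7 pred B5: B5→B4→B3 stop@B2
  join B8 pred B2: · stop@B2
  join B8 pred B3: B3 stop@B2
  join B8 pred B6: B6→B3 stop@B2
  join B8 pred B7: B7 stop@B2
  join B9 pred B7: B7 stop@B2
  join B9 pred B8: B8 stop@B2
  DF(B0)=∅
  DF(B1)={B2}
  DF(B2)={B2}
  DF(B3)={B2,B7,B8}
  DF(B4)={B2,B6,B7}
  DF(B5)={B7}
  DF(B6)={B8}
  DF(B7)={B8,B9}
  DF(B8)={B9}
  DF(B9)={B2}

DF(B4) = ["B2", "B6", "B7"]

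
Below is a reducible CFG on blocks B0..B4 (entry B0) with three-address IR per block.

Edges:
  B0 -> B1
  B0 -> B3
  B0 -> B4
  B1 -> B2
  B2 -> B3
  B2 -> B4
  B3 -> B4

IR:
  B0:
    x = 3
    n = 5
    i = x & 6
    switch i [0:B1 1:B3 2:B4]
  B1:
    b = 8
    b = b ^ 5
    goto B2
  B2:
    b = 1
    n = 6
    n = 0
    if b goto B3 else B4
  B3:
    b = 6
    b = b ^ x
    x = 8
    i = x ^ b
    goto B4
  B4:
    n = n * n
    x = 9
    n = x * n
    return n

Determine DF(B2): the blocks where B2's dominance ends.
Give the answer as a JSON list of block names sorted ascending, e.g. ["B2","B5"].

idom tree: B1←B0 B2←B1 B3←B0 B4←B0
Dom at joins:
  B3: preds {B0,B2}: {B0} ∩ {B0,B1,B2} = {B0}; idom=B0
  B4: preds {B0,B2,B3}: {B0} ∩ {B0,B1,B2} ∩ {B0,B3} = {B0}; idom=B0

DF derivation:
  join B3 pred B0: · stop@B0
  join B3 pred B2: B2→B1 stop@B0
  join B4 pred B0: · stop@B0
  join B4 pred B2: B2→B1 stop@B0
  join B4 pred B3: B3 stop@B0
  DF(B0)=∅
  DF(B1)={B3,B4}
  DF(B2)={B3,B4}
  DF(B3)={B4}
  DF(B4)=∅

DF(B2) = ["B3", "B4"]

Answer: ["B3", "B4"]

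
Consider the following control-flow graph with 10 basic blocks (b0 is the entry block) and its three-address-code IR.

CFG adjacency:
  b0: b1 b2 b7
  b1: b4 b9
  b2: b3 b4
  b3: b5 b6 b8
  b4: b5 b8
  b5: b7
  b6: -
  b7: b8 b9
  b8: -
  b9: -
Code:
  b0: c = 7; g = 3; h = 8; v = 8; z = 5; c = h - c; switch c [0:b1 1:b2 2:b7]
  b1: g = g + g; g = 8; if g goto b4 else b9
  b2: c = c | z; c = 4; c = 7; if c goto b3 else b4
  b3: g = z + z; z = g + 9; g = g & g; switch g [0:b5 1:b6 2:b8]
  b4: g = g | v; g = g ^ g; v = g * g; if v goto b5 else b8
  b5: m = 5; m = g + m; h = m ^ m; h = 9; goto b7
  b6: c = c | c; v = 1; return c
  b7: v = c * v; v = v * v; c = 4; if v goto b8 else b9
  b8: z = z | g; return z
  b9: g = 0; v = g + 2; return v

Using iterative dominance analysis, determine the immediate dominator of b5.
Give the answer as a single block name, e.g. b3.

Answer: b0

Working:
idom tree: b1←b0 b2←b0 b3←b2 b4←b0 b5←b0 b6←b3 b7←b0 b8←b0 b9←b0
Dom at joins:
  b4: preds {b1,b2}: {b0,b1} ∩ {b0,b2} = {b0}; idom=b0
  b5: preds {b3,b4}: {b0,b2,b3} ∩ {b0,b4} = {b0}; idom=b0
  b7: preds {b0,b5}: {b0} ∩ {b0,b5} = {b0}; idom=b0
  b8: preds {b3,b4,b7}: {b0,b2,b3} ∩ {b0,b4} ∩ {b0,b7} = {b0}; idom=b0
  b9: preds {b1,b7}: {b0,b1} ∩ {b0,b7} = {b0}; idom=b0

idom(b5) = b0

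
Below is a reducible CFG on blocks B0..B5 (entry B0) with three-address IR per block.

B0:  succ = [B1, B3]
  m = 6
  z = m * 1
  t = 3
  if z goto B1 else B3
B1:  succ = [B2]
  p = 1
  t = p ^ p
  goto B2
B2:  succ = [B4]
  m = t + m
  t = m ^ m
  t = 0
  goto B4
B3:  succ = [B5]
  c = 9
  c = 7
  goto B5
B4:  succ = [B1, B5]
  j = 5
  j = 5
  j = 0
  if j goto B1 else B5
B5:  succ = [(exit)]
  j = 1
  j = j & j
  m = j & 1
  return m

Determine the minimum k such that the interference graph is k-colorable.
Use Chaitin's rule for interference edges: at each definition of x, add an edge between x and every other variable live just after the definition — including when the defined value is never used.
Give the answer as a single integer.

Answer: 3

Analysis:
Block summaries:
  B0: def={m,t,z} ue=∅
  B1: def={p,t} ue=∅
  B2: def={m,t} ue={m,t}
  B3: def={c} ue=∅
  B4: def={j} ue=∅
  B5: def={j,m} ue=∅

Live sets:
  B0 li=∅ lo={m}
  B1 li={m} lo={m,t}
  B2 li={m,t} lo={m}
  B3 li=∅ lo=∅
  B4 li={m} lo={m}
  B5 li=∅ lo=∅

Conflict graph:
  c — ∅
  j — {m}
  m — {j,p,t,z}
  p — {m}
  t — {m,z}
  z — {m,t}

Chromatic number:
  lower bound: {m,t,z} mutually conflict ⇒ χ ≥ 3
  assign c→c0 j→c1 m→c0 p→c1 t→c1 z→c2 — no edge inside a register ⇒ χ ≤ 3
  χ = 3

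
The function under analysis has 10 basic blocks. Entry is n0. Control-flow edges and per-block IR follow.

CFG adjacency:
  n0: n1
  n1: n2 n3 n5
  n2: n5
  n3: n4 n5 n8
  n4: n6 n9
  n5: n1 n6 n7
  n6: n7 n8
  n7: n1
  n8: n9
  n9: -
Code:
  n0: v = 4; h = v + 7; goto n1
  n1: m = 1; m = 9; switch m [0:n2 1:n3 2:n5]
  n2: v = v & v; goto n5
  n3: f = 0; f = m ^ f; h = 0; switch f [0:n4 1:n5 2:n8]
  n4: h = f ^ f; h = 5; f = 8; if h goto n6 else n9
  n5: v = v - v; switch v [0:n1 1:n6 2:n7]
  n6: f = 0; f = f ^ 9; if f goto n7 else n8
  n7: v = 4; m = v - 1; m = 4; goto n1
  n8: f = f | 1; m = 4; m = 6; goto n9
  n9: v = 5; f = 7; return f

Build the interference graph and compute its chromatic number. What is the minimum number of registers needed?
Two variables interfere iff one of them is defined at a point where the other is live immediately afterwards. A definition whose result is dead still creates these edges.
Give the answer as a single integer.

Answer: 3

Derivation:
Block summaries:
  n0: {h,v} / ∅
  n1: {m} / ∅
  n2: {v} / {v}
  n3: {f,h} / {m}
  n4: {f,h} / {f}
  n5: {v} / {v}
  n6: {f} / ∅
  n7: {m,v} / ∅
  n8: {f,m} / {f}
  n9: {f,v} / ∅

Liveness:
  n0 li=∅ lo={v}
  n1 li={v} lo={m,v}
  n2 li={v} lo={v}
  n3 li={m,v} lo={f,v}
  n4 li={f} lo=∅
  n5 li={v} lo={v}
  n6 li=∅ lo={f}
  n7 li=∅ lo={v}
  n8 li={f} lo=∅
  n9 li=∅ lo=∅

Interfere edges:
  f↔{h,m,v}
  h↔{f,v}
  m↔{f,v}
  v↔{f,h,m}

Chromatic number:
  {f,h,v} pairwise interfere (3-clique) ⇒ χ ≥ 3
  assign f→c0 h→c2 m→c2 v→c1 — no edge inside a register ⇒ χ ≤ 3
  χ = 3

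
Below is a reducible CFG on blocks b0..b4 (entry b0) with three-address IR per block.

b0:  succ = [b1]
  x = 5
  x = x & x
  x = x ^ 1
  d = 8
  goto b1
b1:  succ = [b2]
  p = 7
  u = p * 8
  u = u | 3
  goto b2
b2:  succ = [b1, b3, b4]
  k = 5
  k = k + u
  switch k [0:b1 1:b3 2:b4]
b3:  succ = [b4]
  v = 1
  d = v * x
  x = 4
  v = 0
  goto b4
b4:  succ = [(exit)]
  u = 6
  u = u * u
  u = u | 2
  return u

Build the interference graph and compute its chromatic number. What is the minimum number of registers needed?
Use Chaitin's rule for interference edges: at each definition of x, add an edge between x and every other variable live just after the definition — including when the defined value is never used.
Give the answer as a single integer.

Block summaries:
  b0: def={d,x} ue=∅
  b1: def={p,u} ue=∅
  b2: def={k} ue={u}
  b3: def={d,v,x} ue={x}
  b4: def={u} ue=∅

Liveness:
  live b0: ∅→{x}
  live b1: {x}→{u,x}
  live b2: {u,x}→{x}
  live b3: {x}→∅
  live b4: ∅→∅

Interference:
  d↔{x}
  k↔{u,x}
  p↔{x}
  u↔{k,x}
  v↔{x}
  x↔{d,k,p,u,v}

Registers:
  lower bound: {k,u,x} mutually conflict ⇒ χ ≥ 3
  assign d→R1 k→R1 p→R1 u→R2 v→R1 x→R0 — no edge inside a register ⇒ χ ≤ 3
  χ = 3

Answer: 3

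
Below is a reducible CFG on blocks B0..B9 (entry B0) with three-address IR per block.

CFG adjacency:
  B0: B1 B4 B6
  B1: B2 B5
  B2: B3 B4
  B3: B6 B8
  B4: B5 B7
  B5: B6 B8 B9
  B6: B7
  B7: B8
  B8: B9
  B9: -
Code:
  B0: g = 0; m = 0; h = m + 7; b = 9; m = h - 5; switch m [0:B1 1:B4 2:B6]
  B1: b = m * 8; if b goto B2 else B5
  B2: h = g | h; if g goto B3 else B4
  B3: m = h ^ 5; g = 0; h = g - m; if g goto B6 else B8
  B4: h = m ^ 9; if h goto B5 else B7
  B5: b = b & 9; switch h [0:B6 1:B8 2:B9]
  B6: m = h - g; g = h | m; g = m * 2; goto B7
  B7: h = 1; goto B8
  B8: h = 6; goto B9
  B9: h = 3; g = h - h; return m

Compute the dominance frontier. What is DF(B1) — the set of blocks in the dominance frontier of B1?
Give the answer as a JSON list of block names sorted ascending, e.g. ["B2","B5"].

Answer: ["B4", "B5", "B6", "B8"]

Derivation:
idom tree: B1←B0 B2←B1 B3←B2 B4←B0 B5←B0 B6←B0 B7←B0 B8←B0 B9←B0
Join-block Dom:
  B4: preds {B0,B2}: {B0} ∩ {B0,B1,B2} = {B0}; idom=B0
  B5: preds {B1,B4}: {B0,B1} ∩ {B0,B4} = {B0}; idom=B0
  B6: preds {B0,B3,B5}: {B0} ∩ {B0,B1,B2,B3} ∩ {B0,B5} = {B0}; idom=B0
  B7: preds {B4,B6}: {B0,B4} ∩ {B0,B6} = {B0}; idom=B0
  B8: preds {B3,B5,B7}: {B0,B1,B2,B3} ∩ {B0,B5} ∩ {B0,B7} = {B0}; idom=B0
  B9: preds {B5,B8}: {B0,B5} ∩ {B0,B8} = {B0}; idom=B0

DF derivation:
  join B4 pred B0: · stop@B0
  join B4 pred B2: B2→B1 stop@B0
  join B5 pred B1: B1 stop@B0
  join B5 pred B4: B4 stop@B0
  join B6 pred B0: · stop@B0
  join B6 pred B3: B3→B2→B1 stop@B0
  join B6 pred B5: B5 stop@B0
  join B7 pred B4: B4 stop@B0
  join B7 pred B6: B6 stop@B0
  join B8 pred B3: B3→B2→B1 stop@B0
  join B8 pred B5: B5 stop@B0
  join B8 pred B7: B7 stop@B0
  join B9 pred B5: B5 stop@B0
  join B9 pred B8: B8 stop@B0
  B0 → ∅
  B1 → {B4,B5,B6,B8}
  B2 → {B4,B6,B8}
  B3 → {B6,B8}
  B4 → {B5,B7}
  B5 → {B6,B8,B9}
  B6 → {B7}
  B7 → {B8}
  B8 → {B9}
  B9 → ∅

DF(B1) = ["B4", "B5", "B6", "B8"]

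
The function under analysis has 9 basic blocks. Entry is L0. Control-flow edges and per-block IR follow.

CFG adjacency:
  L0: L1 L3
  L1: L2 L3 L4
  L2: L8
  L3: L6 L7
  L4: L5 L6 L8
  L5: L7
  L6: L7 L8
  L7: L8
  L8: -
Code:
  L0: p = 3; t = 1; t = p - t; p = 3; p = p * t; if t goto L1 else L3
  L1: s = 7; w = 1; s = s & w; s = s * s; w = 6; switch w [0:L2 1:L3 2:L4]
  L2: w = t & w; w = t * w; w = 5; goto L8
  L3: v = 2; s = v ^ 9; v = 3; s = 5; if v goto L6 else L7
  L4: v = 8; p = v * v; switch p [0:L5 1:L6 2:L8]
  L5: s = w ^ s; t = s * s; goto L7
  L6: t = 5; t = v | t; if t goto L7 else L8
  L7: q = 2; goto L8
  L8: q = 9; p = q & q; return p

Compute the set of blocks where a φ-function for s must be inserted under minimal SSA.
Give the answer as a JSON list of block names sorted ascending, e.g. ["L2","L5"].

Answer: ["L3", "L6", "L7", "L8"]

Analysis:
idom tree: L1←L0 L2←L1 L3←L0 L4←L1 L5←L4 L6←L0 L7←L0 L8←L0
Dom at joins:
  L3: preds {L0,L1}: {L0} ∩ {L0,L1} = {L0}; idom=L0
  L6: preds {L3,L4}: {L0,L3} ∩ {L0,L1,L4} = {L0}; idom=L0
  L7: preds {L3,L5,L6}: {L0,L3} ∩ {L0,L1,L4,L5} ∩ {L0,L6} = {L0}; idom=L0
  L8: preds {L2,L4,L6,L7}: {L0,L1,L2} ∩ {L0,L1,L4} ∩ {L0,L6} ∩ {L0,L7} = {L0}; idom=L0

DF walk-up:
  L3←L0: walk · to L0
  L3←L1: walk L1 to L0
  L6←L3: walk L3 to L0
  L6←L4: walk L4→L1 to L0
  L7←L3: walk L3 to L0
  L7←L5: walk L5→L4→L1 to L0
  L7←L6: walk L6 to L0
  L8←L2: walk L2→L1 to L0
  L8←L4: walk L4→L1 to L0
  L8←L6: walk L6 to L0
  L8←L7: walk L7 to L0
  DF(L0)=∅
  DF(L1)={L3,L6,L7,L8}
  DF(L2)={L8}
  DF(L3)={L6,L7}
  DF(L4)={L6,L7,L8}
  DF(L5)={L7}
  DF(L6)={L7,L8}
  DF(L7)={L8}
  DF(L8)=∅

φ for s: defs {L1,L3,L5}
  DF⁺ = {L3,L6,L7,L8}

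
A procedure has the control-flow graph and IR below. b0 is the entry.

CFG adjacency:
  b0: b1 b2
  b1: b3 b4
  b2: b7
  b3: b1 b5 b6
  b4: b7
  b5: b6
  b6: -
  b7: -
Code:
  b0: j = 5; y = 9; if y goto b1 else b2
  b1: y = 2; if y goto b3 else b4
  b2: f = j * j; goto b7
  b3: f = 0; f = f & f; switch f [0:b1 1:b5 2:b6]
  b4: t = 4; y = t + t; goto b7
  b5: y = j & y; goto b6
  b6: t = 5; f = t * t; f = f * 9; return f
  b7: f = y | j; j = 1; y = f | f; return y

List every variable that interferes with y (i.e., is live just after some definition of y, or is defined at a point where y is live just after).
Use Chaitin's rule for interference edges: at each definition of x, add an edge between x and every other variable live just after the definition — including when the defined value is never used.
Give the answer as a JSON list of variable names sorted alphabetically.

Answer: ["f", "j"]

Derivation:
def/use:
  b0: def={j,y} ue=∅
  b1: def={y} ue=∅
  b2: def={f} ue={j}
  b3: def={f} ue=∅
  b4: def={t,y} ue=∅
  b5: def={y} ue={j,y}
  b6: def={f,t} ue=∅
  b7: def={f,j,y} ue={j,y}

Backward fixpoint:
  live b0: ∅→{j,y}
  live b1: {j}→{j,y}
  live b2: {j,y}→{j,y}
  live b3: {j,y}→{j,y}
  live b4: {j}→{j,y}
  live b5: {j,y}→∅
  live b6: ∅→∅
  live b7: {j,y}→∅

Interference:
  f↔{j,y}
  j↔{f,t,y}
  t↔{j}
  y↔{f,j}

N(y) = ["f", "j"]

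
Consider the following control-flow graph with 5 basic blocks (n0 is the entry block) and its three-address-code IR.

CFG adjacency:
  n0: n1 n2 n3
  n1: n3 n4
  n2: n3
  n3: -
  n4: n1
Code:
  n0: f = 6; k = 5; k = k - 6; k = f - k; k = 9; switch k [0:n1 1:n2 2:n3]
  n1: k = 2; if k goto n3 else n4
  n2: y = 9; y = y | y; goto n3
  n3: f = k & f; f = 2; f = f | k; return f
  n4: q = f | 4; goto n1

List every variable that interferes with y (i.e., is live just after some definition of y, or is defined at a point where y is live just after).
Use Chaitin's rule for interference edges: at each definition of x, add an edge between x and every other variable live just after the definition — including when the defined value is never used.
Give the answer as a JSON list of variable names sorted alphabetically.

def/use:
  n0: {f,k} / ∅
  n1: {k} / ∅
  n2: {y} / ∅
  n3: {f} / {f,k}
  n4: {q} / {f}

Live sets:
  n0 li=∅ lo={f,k}
  n1 li={f} lo={f,k}
  n2 li={f,k} lo={f,k}
  n3 li={f,k} lo=∅
  n4 li={f} lo={f}

Interfere edges:
  f: {k,q,y}
  k: {f,y}
  q: {f}
  y: {f,k}

N(y) = ["f", "k"]

Answer: ["f", "k"]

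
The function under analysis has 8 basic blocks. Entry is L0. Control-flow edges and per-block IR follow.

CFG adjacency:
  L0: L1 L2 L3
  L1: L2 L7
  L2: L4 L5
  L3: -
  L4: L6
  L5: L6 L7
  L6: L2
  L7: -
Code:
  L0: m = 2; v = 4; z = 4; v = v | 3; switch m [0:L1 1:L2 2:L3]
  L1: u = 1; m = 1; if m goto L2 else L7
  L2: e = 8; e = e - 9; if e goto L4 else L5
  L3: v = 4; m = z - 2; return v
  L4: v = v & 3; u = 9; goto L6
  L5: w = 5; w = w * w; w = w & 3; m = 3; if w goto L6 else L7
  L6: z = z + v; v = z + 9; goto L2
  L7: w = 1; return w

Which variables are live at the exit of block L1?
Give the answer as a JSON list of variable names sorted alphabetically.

Answer: ["v", "z"]

Working:
Block summaries:
  L0: {m,v,z} / ∅
  L1: {m,u} / ∅
  L2: {e} / ∅
  L3: {m,v} / {z}
  L4: {u,v} / {v}
  L5: {m,w} / ∅
  L6: {v,z} / {v,z}
  L7: {w} / ∅

Live sets:
  L0: in=∅ out={v,z}
  L1: in={v,z} out={v,z}
  L2: in={v,z} out={v,z}
  L3: in={z} out=∅
  L4: in={v,z} out={v,z}
  L5: in={v,z} out={v,z}
  L6: in={v,z} out={v,z}
  L7: in=∅ out=∅

live-out(L1) = ["v", "z"]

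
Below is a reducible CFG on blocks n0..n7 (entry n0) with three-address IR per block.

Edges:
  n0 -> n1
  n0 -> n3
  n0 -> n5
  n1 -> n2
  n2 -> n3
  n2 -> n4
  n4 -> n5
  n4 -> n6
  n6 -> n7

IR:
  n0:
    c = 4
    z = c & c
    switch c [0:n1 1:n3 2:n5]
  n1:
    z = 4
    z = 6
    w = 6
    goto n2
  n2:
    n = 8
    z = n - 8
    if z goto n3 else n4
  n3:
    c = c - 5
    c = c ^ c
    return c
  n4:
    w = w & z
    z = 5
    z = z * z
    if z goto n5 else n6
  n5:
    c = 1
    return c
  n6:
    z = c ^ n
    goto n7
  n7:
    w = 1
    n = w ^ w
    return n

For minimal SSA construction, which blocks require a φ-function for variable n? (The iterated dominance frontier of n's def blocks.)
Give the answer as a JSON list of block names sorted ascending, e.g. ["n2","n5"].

Answer: ["n3", "n5"]

Working:
idom tree: n1←n0 n2←n1 n3←n0 n4←n2 n5←n0 n6←n4 n7←n6
Dom∩ at merges:
  n3: preds {n0,n2}: {n0} ∩ {n0,n1,n2} = {n0}; idom=n0
  n5: preds {n0,n4}: {n0} ∩ {n0,n1,n2,n4} = {n0}; idom=n0

DF derivation:
  n3←n0: walk · to n0
  n3←n2: walk n2→n1 to n0
  n5←n0: walk · to n0
  n5←n4: walk n4→n2→n1 to n0
  n0 → ∅
  n1 → {n3,n5}
  n2 → {n3,n5}
  n3 → ∅
  n4 → {n5}
  n5 → ∅
  n6 → ∅
  n7 → ∅

φ for n: defs {n2,n7}
  DF⁺ = {n3,n5}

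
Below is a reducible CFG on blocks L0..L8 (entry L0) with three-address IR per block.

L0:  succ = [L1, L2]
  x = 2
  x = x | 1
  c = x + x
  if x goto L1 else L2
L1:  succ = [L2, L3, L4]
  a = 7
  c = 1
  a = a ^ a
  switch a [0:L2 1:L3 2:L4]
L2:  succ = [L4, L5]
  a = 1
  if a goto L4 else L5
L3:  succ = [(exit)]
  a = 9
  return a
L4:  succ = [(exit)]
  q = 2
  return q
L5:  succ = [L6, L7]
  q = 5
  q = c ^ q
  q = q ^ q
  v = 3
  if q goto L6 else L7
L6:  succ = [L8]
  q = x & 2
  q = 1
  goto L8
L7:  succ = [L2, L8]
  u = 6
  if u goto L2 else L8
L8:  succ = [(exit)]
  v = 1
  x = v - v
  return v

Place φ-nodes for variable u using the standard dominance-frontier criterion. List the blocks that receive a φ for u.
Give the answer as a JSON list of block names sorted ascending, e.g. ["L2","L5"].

idom tree: L1←L0 L2←L0 L3←L1 L4←L0 L5←L2 L6←L5 L7←L5 L8←L5
Join-block Dom:
  L2: preds {L0,L1,L7}: {L0} ∩ {L0,L1} ∩ {L0,L2,L5,L7} = {L0}; idom=L0
  L4: preds {L1,L2}: {L0,L1} ∩ {L0,L2} = {L0}; idom=L0
  L8: preds {L6,L7}: {L0,L2,L5,L6} ∩ {L0,L2,L5,L7} = {L0,L2,L5}; idom=L5

Frontier:
  join L2 pred L0: · stop@L0
  join L2 pred L1: L1 stop@L0
  join L2 pred L7: L7→L5→L2 stop@L0
  join L4 pred L1: L1 stop@L0
  join L4 pred L2: L2 stop@L0
  join L8 pred L6: L6 stop@L5
  join L8 pred L7: L7 stop@L5
  L0: DF=∅
  L1: DF={L2,L4}
  L2: DF={L2,L4}
  L3: DF=∅
  L4: DF=∅
  L5: DF={L2}
  L6: DF={L8}
  L7: DF={L2,L8}
  L8: DF=∅

φ for u: defs {L7}
  DF⁺ = {L2,L4,L8}

Answer: ["L2", "L4", "L8"]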